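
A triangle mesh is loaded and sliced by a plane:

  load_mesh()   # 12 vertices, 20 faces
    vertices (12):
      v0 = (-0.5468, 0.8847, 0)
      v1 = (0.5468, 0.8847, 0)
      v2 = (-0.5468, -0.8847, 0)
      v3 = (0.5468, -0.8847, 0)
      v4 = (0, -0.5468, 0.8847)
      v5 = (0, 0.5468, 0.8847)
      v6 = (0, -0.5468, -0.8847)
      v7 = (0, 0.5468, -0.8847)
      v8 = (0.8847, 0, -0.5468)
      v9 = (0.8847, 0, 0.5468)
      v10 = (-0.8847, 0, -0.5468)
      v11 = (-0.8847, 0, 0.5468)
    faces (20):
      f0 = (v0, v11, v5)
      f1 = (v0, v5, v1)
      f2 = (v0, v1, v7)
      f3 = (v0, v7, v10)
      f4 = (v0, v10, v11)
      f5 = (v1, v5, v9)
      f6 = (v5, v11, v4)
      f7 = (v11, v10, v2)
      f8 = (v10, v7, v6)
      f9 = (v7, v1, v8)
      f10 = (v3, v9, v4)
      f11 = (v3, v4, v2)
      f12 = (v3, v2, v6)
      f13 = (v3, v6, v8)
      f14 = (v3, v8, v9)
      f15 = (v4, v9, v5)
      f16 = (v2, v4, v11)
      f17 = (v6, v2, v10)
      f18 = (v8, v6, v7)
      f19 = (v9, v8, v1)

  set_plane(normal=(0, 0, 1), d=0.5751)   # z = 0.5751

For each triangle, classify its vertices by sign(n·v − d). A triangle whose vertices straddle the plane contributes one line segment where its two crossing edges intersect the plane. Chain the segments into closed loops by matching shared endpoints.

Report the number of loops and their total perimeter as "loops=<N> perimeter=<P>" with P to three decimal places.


loops=1 perimeter=4.452

Straddling triangles (8 of 20):
  (v0,v11,v5) [--+] → (-0.810604, 0.0457959, 0.5751)–(-0.191352, 0.665048, 0.5751)  len=0.8758
  (v0,v5,v1) [-+-] → (-0.191352, 0.665048, 0.5751)–(0.191352, 0.665048, 0.5751)  len=0.3827
  (v1,v5,v9) [-+-] → (0.191352, 0.665048, 0.5751)–(0.810604, 0.0457959, 0.5751)  len=0.8758
  (v5,v11,v4) [+-+] → (-0.810604, 0.0457959, 0.5751)–(-0.810604, -0.0457959, 0.5751)  len=0.0916
  (v3,v9,v4) [--+] → (0.810604, -0.0457959, 0.5751)–(0.191352, -0.665048, 0.5751)  len=0.8758
  (v3,v4,v2) [-+-] → (0.191352, -0.665048, 0.5751)–(-0.191352, -0.665048, 0.5751)  len=0.3827
  (v4,v9,v5) [+-+] → (0.810604, -0.0457959, 0.5751)–(0.810604, 0.0457959, 0.5751)  len=0.0916
  (v2,v4,v11) [-+-] → (-0.191352, -0.665048, 0.5751)–(-0.810604, -0.0457959, 0.5751)  len=0.8758

Chained into 1 loop(s):
  loop 1: 8 segments, perimeter = 4.4516
Total perimeter = 4.452


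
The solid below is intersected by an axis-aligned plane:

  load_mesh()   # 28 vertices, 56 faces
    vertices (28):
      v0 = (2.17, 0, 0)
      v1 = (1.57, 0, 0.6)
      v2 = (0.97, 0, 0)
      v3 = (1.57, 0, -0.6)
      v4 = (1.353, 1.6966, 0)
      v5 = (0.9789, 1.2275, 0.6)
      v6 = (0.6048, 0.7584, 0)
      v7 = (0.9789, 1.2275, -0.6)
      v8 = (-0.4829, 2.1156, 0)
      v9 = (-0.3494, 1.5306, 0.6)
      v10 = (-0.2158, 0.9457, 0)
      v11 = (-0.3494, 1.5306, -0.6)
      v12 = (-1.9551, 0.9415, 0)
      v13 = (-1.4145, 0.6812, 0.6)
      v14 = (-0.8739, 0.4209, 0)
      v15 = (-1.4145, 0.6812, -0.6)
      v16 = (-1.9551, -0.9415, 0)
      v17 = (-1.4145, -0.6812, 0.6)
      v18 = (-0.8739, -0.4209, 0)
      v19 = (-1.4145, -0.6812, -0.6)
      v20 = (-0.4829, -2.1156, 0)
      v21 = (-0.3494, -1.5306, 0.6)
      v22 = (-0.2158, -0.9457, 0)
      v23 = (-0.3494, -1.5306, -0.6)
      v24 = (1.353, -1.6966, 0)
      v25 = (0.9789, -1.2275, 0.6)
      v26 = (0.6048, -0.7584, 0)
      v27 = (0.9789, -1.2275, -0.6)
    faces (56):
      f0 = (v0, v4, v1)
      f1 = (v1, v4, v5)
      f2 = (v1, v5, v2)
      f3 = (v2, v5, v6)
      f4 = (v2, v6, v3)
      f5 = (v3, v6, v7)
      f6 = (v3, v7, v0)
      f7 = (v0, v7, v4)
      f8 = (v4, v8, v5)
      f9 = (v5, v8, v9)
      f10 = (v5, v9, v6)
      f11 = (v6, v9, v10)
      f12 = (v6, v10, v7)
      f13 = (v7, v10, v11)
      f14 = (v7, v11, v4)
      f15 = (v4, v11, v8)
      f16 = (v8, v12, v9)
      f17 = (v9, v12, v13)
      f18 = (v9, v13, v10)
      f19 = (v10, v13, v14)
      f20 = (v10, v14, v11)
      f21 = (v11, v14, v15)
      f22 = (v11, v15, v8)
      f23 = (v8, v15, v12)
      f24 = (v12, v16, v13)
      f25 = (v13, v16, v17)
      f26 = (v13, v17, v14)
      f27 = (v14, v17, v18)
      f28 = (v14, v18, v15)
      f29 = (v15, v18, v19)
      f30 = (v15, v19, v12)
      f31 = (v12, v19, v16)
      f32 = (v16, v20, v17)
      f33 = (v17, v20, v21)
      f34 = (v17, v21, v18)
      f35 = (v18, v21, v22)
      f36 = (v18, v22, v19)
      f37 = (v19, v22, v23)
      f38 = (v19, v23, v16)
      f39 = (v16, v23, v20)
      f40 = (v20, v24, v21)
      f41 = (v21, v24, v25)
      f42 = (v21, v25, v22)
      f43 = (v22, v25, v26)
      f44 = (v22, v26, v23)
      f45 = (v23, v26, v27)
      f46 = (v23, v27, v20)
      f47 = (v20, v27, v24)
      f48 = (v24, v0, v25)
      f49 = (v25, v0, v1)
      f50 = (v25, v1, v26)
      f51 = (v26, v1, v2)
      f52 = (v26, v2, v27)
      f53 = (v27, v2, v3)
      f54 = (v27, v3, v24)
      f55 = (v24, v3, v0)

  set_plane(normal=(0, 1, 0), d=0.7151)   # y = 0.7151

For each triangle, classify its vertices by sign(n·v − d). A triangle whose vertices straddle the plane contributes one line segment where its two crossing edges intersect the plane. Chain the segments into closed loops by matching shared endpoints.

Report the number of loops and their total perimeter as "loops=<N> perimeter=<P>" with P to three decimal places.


loops=2 perimeter=7.182

Straddling triangles (18 of 56):
  (v0,v4,v1) [-+-] → (1.82564, 0.7151, 0)–(1.47854, 0.7151, 0.347106)  len=0.4909
  (v1,v4,v5) [-++] → (1.47854, 0.7151, 0.347106)–(1.22565, 0.7151, 0.6)  len=0.3576
  (v1,v5,v2) [-+-] → (1.22565, 0.7151, 0.6)–(0.975185, 0.7151, 0.34954)  len=0.3542
  (v2,v5,v6) [-++] → (0.975185, 0.7151, 0.34954)–(0.625651, 0.7151, 0)  len=0.4943
  (v2,v6,v3) [-+-] → (0.625651, 0.7151, 0)–(0.659907, 0.7151, -0.0342563)  len=0.0484
  (v3,v6,v7) [-++] → (0.659907, 0.7151, -0.0342563)–(1.22565, 0.7151, -0.6)  len=0.8001
  (v3,v7,v0) [-+-] → (1.22565, 0.7151, -0.6)–(1.47611, 0.7151, -0.34954)  len=0.3542
  (v0,v7,v4) [-++] → (1.47611, 0.7151, -0.34954)–(1.82564, 0.7151, 0)  len=0.4943
  (v9,v12,v13) [++-] → (-1.4849, 0.7151, 0.521859)–(-1.37199, 0.7151, 0.6)  len=0.1373
  (v9,v13,v10) [+-+] → (-1.37199, 0.7151, 0.6)–(-1.26087, 0.7151, 0.5231)  len=0.1351
  (v10,v13,v14) [+--] → (-1.26087, 0.7151, 0.5231)–(-0.504973, 0.7151, 0)  len=0.9192
  (v10,v14,v11) [+-+] → (-0.504973, 0.7151, 0)–(-0.734846, 0.7151, -0.15907)  len=0.2795
  (v11,v14,v15) [+--] → (-0.734846, 0.7151, -0.15907)–(-1.37199, 0.7151, -0.6)  len=0.7748
  (v11,v15,v8) [+-+] → (-1.37199, 0.7151, -0.6)–(-1.39248, 0.7151, -0.58582)  len=0.0249
  (v8,v15,v12) [+-+] → (-1.39248, 0.7151, -0.58582)–(-1.4849, 0.7151, -0.521859)  len=0.1124
  (v12,v16,v13) [+--] → (-1.9551, 0.7151, 0)–(-1.4849, 0.7151, 0.521859)  len=0.7024
  (v15,v19,v12) [--+] → (-1.87968, 0.7151, -0.0837123)–(-1.4849, 0.7151, -0.521859)  len=0.5898
  (v12,v19,v16) [+--] → (-1.87968, 0.7151, -0.0837123)–(-1.9551, 0.7151, 0)  len=0.1127

Chained into 2 loop(s):
  loop 1: 8 segments, perimeter = 3.3941
  loop 2: 10 segments, perimeter = 3.7883
Total perimeter = 7.182


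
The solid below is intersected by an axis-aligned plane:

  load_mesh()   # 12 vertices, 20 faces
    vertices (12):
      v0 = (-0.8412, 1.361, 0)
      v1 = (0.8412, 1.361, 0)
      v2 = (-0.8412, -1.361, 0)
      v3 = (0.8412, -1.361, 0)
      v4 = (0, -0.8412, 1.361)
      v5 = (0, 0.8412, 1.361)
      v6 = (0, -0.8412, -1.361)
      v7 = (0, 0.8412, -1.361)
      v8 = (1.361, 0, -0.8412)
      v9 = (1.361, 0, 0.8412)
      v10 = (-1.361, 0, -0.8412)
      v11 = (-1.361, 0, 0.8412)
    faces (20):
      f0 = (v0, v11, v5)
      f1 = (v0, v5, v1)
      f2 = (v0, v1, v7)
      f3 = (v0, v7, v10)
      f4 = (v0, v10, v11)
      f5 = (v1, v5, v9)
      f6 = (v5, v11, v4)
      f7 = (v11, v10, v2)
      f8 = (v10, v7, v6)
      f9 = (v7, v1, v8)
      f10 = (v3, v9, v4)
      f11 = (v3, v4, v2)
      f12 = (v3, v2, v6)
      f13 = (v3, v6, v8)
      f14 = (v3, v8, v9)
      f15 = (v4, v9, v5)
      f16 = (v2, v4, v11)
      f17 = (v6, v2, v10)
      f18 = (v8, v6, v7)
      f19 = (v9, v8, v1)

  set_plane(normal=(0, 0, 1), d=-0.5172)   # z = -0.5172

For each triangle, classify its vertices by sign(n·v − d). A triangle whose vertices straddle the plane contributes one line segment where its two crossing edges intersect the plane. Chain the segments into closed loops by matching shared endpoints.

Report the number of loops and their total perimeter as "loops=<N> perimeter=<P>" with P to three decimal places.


loops=1 perimeter=7.947

Straddling triangles (10 of 20):
  (v0,v1,v7) [++-] → (0.521532, 1.16347, -0.5172)–(-0.521532, 1.16347, -0.5172)  len=1.0431
  (v0,v7,v10) [+--] → (-0.521532, 1.16347, -0.5172)–(-1.16079, 0.524208, -0.5172)  len=0.9041
  (v0,v10,v11) [+-+] → (-1.16079, 0.524208, -0.5172)–(-1.361, 0, -0.5172)  len=0.5611
  (v11,v10,v2) [+-+] → (-1.361, 0, -0.5172)–(-1.16079, -0.524208, -0.5172)  len=0.5611
  (v7,v1,v8) [-+-] → (0.521532, 1.16347, -0.5172)–(1.16079, 0.524208, -0.5172)  len=0.9041
  (v3,v2,v6) [++-] → (-0.521532, -1.16347, -0.5172)–(0.521532, -1.16347, -0.5172)  len=1.0431
  (v3,v6,v8) [+--] → (0.521532, -1.16347, -0.5172)–(1.16079, -0.524208, -0.5172)  len=0.9041
  (v3,v8,v9) [+-+] → (1.16079, -0.524208, -0.5172)–(1.361, 0, -0.5172)  len=0.5611
  (v6,v2,v10) [-+-] → (-0.521532, -1.16347, -0.5172)–(-1.16079, -0.524208, -0.5172)  len=0.9041
  (v9,v8,v1) [+-+] → (1.361, 0, -0.5172)–(1.16079, 0.524208, -0.5172)  len=0.5611

Chained into 1 loop(s):
  loop 1: 10 segments, perimeter = 7.9469
Total perimeter = 7.947


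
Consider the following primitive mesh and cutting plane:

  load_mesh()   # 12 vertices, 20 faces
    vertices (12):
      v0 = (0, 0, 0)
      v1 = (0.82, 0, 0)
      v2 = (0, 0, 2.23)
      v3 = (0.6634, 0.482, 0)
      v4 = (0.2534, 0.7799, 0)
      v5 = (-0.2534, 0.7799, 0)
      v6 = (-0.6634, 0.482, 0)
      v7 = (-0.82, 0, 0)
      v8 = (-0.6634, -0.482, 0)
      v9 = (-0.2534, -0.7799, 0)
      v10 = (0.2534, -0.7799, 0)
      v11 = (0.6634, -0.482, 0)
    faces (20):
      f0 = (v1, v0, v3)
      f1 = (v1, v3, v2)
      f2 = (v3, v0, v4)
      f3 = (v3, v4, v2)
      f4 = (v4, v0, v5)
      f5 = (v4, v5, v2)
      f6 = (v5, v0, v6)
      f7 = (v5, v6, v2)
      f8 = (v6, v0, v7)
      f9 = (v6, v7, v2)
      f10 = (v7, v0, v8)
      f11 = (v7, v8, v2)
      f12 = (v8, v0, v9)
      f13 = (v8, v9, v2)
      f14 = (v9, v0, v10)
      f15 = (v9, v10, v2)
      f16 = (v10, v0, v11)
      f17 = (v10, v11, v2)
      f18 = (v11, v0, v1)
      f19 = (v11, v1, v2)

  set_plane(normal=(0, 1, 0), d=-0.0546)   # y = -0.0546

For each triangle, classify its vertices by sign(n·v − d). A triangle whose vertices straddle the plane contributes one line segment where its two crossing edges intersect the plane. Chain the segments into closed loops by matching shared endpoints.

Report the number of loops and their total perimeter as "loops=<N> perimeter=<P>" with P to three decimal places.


Straddling triangles (10 of 20):
  (v7,v0,v8) [++-] → (-0.0751486, -0.0546, 0)–(-0.802261, -0.0546, 0)  len=0.7271
  (v7,v8,v2) [+-+] → (-0.802261, -0.0546, 0)–(-0.0751486, -0.0546, 1.97739)  len=2.1068
  (v8,v0,v9) [-+-] → (-0.0751486, -0.0546, 0)–(-0.0177403, -0.0546, 0)  len=0.0574
  (v8,v9,v2) [--+] → (-0.0177403, -0.0546, 2.07388)–(-0.0751486, -0.0546, 1.97739)  len=0.1123
  (v9,v0,v10) [-+-] → (-0.0177403, -0.0546, 0)–(0.0177403, -0.0546, 0)  len=0.0355
  (v9,v10,v2) [--+] → (0.0177403, -0.0546, 2.07388)–(-0.0177403, -0.0546, 2.07388)  len=0.0355
  (v10,v0,v11) [-+-] → (0.0177403, -0.0546, 0)–(0.0751486, -0.0546, 0)  len=0.0574
  (v10,v11,v2) [--+] → (0.0751486, -0.0546, 1.97739)–(0.0177403, -0.0546, 2.07388)  len=0.1123
  (v11,v0,v1) [-++] → (0.0751486, -0.0546, 0)–(0.802261, -0.0546, 0)  len=0.7271
  (v11,v1,v2) [-++] → (0.802261, -0.0546, 0)–(0.0751486, -0.0546, 1.97739)  len=2.1068

Chained into 1 loop(s):
  loop 1: 10 segments, perimeter = 6.0782
Total perimeter = 6.078

loops=1 perimeter=6.078


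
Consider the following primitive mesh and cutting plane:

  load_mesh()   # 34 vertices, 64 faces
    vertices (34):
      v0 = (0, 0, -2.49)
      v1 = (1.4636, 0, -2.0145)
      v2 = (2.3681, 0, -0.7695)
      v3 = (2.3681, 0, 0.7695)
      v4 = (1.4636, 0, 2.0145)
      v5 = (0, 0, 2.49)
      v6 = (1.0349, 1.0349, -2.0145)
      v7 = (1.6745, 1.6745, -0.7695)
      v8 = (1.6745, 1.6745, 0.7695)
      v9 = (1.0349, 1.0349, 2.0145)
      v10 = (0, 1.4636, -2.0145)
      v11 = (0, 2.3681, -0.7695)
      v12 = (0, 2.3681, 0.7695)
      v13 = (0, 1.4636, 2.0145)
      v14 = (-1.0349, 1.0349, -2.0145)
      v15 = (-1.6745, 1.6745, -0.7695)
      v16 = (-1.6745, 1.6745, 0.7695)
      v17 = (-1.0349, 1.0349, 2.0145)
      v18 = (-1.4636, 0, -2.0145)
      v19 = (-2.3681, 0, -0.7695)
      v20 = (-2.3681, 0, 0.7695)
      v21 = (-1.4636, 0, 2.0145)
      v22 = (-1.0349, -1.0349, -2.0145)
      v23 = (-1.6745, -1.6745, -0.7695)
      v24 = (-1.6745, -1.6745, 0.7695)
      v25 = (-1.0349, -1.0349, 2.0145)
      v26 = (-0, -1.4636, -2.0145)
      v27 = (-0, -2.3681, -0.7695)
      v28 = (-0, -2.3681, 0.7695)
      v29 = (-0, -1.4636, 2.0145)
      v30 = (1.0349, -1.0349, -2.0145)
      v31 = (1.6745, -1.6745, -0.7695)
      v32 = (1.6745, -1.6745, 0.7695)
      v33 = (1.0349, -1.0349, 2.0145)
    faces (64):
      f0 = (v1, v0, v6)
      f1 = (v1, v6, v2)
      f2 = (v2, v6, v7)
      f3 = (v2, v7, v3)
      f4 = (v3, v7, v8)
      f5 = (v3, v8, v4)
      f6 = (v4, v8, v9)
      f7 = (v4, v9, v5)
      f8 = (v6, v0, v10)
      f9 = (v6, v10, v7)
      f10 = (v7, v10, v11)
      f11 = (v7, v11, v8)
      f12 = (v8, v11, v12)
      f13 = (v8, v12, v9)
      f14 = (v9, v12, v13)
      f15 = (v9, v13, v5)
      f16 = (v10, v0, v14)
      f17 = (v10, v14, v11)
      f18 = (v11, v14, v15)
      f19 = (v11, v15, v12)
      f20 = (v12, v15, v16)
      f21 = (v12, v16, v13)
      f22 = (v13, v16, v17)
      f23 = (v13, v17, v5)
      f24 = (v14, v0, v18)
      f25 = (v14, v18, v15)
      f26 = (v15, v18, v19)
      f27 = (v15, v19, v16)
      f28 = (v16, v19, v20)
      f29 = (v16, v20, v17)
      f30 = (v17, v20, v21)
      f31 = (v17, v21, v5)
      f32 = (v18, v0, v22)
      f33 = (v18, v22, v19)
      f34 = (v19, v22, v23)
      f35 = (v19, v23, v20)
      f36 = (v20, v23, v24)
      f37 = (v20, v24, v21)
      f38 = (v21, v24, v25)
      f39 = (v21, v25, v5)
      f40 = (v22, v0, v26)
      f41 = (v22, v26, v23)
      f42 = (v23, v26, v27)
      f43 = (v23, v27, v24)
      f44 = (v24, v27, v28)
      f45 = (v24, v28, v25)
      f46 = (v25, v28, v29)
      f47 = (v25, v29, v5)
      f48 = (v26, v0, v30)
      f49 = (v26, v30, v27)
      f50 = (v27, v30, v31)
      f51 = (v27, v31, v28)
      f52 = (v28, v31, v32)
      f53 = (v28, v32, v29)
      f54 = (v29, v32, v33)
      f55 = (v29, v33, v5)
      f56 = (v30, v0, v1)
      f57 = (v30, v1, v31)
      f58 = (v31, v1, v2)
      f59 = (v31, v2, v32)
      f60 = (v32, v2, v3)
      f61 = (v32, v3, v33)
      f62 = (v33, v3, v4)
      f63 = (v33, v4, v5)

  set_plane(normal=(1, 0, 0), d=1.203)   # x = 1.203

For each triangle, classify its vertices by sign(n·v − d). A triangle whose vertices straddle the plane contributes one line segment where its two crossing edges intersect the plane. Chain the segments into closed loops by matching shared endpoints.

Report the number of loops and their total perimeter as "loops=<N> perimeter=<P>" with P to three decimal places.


Straddling triangles (20 of 64):
  (v1,v0,v6) [+--] → (1.203, 0, -2.09916)–(1.203, 0.629099, -2.0145)  len=0.6348
  (v1,v6,v2) [+-+] → (1.203, 0.629099, -2.0145)–(1.203, 0.904412, -1.85752)  len=0.3169
  (v2,v6,v7) [+-+] → (1.203, 0.904412, -1.85752)–(1.203, 1.203, -1.68729)  len=0.3437
  (v4,v8,v9) [++-] → (1.203, 1.203, 1.68729)–(1.203, 0.629099, 2.0145)  len=0.6606
  (v4,v9,v5) [+--] → (1.203, 0.629099, 2.0145)–(1.203, 0, 2.09916)  len=0.6348
  (v6,v10,v7) [--+] → (1.203, 1.61512, -1.12006)–(1.203, 1.203, -1.68729)  len=0.7011
  (v7,v10,v11) [+--] → (1.203, 1.61512, -1.12006)–(1.203, 1.8698, -0.7695)  len=0.4333
  (v7,v11,v8) [+-+] → (1.203, 1.8698, -0.7695)–(1.203, 1.8698, 0.336154)  len=1.1057
  (v8,v11,v12) [+--] → (1.203, 1.8698, 0.336154)–(1.203, 1.8698, 0.7695)  len=0.4333
  (v8,v12,v9) [+--] → (1.203, 1.8698, 0.7695)–(1.203, 1.203, 1.68729)  len=1.1344
  (v27,v30,v31) [--+] → (1.203, -1.203, -1.68729)–(1.203, -1.8698, -0.7695)  len=1.1344
  (v27,v31,v28) [-+-] → (1.203, -1.8698, -0.7695)–(1.203, -1.8698, -0.336154)  len=0.4333
  (v28,v31,v32) [-++] → (1.203, -1.8698, -0.336154)–(1.203, -1.8698, 0.7695)  len=1.1057
  (v28,v32,v29) [-+-] → (1.203, -1.8698, 0.7695)–(1.203, -1.61512, 1.12006)  len=0.4333
  (v29,v32,v33) [-+-] → (1.203, -1.61512, 1.12006)–(1.203, -1.203, 1.68729)  len=0.7011
  (v30,v0,v1) [--+] → (1.203, 0, -2.09916)–(1.203, -0.629099, -2.0145)  len=0.6348
  (v30,v1,v31) [-++] → (1.203, -0.629099, -2.0145)–(1.203, -1.203, -1.68729)  len=0.6606
  (v32,v3,v33) [++-] → (1.203, -0.904412, 1.85752)–(1.203, -1.203, 1.68729)  len=0.3437
  (v33,v3,v4) [-++] → (1.203, -0.904412, 1.85752)–(1.203, -0.629099, 2.0145)  len=0.3169
  (v33,v4,v5) [-+-] → (1.203, -0.629099, 2.0145)–(1.203, 0, 2.09916)  len=0.6348

Chained into 1 loop(s):
  loop 1: 20 segments, perimeter = 12.7974
Total perimeter = 12.797

loops=1 perimeter=12.797


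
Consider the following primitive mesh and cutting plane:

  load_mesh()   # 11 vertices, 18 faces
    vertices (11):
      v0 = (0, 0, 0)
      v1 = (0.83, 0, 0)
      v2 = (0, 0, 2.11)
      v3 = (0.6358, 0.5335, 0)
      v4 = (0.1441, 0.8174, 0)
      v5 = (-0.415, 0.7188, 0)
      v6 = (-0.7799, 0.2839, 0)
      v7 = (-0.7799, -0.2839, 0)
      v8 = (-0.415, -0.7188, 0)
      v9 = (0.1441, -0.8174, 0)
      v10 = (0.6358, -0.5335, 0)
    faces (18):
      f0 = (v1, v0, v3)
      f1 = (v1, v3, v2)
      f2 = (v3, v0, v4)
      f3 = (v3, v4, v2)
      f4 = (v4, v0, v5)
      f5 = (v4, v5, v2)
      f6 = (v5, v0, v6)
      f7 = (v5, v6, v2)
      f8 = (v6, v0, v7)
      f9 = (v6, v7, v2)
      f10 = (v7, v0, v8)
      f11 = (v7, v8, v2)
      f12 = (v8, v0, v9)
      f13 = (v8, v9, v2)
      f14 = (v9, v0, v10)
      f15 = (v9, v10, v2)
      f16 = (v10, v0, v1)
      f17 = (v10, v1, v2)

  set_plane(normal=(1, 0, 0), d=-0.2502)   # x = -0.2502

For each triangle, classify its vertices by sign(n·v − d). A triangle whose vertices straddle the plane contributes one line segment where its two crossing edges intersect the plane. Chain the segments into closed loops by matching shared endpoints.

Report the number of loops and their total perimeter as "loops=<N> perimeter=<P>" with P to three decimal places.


Straddling triangles (10 of 18):
  (v4,v0,v5) [++-] → (-0.2502, 0.433358, 0)–(-0.2502, 0.747863, 0)  len=0.3145
  (v4,v5,v2) [+-+] → (-0.2502, 0.747863, 0)–(-0.2502, 0.433358, 0.837899)  len=0.8950
  (v5,v0,v6) [-+-] → (-0.2502, 0.433358, 0)–(-0.2502, 0.0910781, 0)  len=0.3423
  (v5,v6,v2) [--+] → (-0.2502, 0.0910781, 1.43309)–(-0.2502, 0.433358, 0.837899)  len=0.6866
  (v6,v0,v7) [-+-] → (-0.2502, 0.0910781, 0)–(-0.2502, -0.0910781, 0)  len=0.1822
  (v6,v7,v2) [--+] → (-0.2502, -0.0910781, 1.43309)–(-0.2502, 0.0910781, 1.43309)  len=0.1822
  (v7,v0,v8) [-+-] → (-0.2502, -0.0910781, 0)–(-0.2502, -0.433358, 0)  len=0.3423
  (v7,v8,v2) [--+] → (-0.2502, -0.433358, 0.837899)–(-0.2502, -0.0910781, 1.43309)  len=0.6866
  (v8,v0,v9) [-++] → (-0.2502, -0.433358, 0)–(-0.2502, -0.747863, 0)  len=0.3145
  (v8,v9,v2) [-++] → (-0.2502, -0.747863, 0)–(-0.2502, -0.433358, 0.837899)  len=0.8950

Chained into 1 loop(s):
  loop 1: 10 segments, perimeter = 4.8410
Total perimeter = 4.841

loops=1 perimeter=4.841


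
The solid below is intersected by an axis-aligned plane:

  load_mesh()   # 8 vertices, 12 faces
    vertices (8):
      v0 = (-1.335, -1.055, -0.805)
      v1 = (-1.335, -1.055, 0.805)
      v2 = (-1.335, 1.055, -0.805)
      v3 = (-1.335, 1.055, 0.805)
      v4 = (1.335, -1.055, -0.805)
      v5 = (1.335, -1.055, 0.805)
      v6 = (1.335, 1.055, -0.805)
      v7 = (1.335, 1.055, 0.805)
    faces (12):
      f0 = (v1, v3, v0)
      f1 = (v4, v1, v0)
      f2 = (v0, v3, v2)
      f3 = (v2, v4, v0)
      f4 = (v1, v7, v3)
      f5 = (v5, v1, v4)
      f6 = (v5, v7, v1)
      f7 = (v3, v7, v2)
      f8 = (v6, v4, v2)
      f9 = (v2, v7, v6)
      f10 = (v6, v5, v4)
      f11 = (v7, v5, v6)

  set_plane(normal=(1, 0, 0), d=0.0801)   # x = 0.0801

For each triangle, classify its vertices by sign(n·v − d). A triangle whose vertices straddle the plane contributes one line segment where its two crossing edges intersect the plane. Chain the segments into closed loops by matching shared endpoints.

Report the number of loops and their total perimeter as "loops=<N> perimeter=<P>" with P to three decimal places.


Straddling triangles (8 of 12):
  (v4,v1,v0) [+--] → (0.0801, -1.055, -0.0483)–(0.0801, -1.055, -0.805)  len=0.7567
  (v2,v4,v0) [-+-] → (0.0801, -0.0633, -0.805)–(0.0801, -1.055, -0.805)  len=0.9917
  (v1,v7,v3) [-+-] → (0.0801, 0.0633, 0.805)–(0.0801, 1.055, 0.805)  len=0.9917
  (v5,v1,v4) [+-+] → (0.0801, -1.055, 0.805)–(0.0801, -1.055, -0.0483)  len=0.8533
  (v5,v7,v1) [++-] → (0.0801, 0.0633, 0.805)–(0.0801, -1.055, 0.805)  len=1.1183
  (v3,v7,v2) [-+-] → (0.0801, 1.055, 0.805)–(0.0801, 1.055, 0.0483)  len=0.7567
  (v6,v4,v2) [++-] → (0.0801, -0.0633, -0.805)–(0.0801, 1.055, -0.805)  len=1.1183
  (v2,v7,v6) [-++] → (0.0801, 1.055, 0.0483)–(0.0801, 1.055, -0.805)  len=0.8533

Chained into 1 loop(s):
  loop 1: 8 segments, perimeter = 7.4400
Total perimeter = 7.440

loops=1 perimeter=7.440


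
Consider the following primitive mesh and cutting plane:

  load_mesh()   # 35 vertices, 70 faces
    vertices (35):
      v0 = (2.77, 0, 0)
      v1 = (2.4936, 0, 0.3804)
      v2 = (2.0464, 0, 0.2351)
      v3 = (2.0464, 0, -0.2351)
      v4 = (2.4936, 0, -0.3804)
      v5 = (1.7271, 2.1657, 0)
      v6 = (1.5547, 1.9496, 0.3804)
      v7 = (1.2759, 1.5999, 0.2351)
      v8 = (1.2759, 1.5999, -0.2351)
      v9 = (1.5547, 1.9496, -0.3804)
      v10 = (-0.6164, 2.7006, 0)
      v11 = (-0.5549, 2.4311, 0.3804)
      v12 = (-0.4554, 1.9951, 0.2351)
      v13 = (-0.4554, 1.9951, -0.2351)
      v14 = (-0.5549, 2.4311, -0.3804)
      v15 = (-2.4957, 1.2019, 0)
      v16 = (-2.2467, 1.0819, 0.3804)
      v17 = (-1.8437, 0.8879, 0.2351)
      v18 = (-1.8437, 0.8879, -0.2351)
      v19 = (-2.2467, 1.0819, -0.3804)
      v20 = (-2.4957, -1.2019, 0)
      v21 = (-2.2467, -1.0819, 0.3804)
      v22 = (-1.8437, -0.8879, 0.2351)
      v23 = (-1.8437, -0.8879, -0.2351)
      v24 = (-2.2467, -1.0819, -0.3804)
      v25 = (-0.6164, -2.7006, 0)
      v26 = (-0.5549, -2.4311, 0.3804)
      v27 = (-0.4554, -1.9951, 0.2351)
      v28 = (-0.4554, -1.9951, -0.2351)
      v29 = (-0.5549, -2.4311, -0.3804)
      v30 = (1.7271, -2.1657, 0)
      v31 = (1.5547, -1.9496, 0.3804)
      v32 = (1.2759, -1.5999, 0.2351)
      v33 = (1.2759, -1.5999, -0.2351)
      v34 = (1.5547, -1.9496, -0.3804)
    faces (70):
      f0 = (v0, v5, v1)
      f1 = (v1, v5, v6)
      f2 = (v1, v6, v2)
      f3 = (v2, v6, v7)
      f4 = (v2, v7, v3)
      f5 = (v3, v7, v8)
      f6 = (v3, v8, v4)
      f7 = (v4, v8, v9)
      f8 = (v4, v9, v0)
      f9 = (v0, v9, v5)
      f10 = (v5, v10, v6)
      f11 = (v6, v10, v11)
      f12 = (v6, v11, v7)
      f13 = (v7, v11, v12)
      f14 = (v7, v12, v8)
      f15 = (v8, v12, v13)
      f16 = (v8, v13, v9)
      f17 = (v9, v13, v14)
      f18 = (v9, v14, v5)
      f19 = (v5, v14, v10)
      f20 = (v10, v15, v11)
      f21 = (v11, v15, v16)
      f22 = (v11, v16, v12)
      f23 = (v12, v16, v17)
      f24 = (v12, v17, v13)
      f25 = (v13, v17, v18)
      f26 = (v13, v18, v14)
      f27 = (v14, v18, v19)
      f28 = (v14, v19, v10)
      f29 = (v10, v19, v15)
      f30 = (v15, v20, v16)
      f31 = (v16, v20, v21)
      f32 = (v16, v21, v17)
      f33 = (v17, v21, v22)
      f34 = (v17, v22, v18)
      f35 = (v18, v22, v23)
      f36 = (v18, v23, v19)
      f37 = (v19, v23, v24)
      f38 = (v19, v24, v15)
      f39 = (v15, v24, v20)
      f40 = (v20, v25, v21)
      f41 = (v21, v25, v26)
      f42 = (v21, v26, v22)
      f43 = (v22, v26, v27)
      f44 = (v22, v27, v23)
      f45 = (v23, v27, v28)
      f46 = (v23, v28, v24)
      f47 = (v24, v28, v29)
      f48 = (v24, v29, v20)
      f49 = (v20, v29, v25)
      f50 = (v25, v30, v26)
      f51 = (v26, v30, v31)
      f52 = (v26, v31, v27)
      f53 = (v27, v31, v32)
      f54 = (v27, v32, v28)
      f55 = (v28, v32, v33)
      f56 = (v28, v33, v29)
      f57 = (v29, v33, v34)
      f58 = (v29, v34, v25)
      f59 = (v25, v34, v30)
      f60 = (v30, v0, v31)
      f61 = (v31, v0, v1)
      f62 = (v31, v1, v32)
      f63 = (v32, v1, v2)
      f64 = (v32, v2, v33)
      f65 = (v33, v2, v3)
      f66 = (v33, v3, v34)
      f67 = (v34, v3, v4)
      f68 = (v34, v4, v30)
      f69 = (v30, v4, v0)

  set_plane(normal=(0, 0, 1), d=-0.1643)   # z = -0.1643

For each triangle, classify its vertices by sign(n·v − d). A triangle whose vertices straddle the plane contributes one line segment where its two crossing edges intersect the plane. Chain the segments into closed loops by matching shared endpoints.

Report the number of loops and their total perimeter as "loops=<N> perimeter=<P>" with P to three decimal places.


Straddling triangles (28 of 70):
  (v2,v7,v3) [++-] → (1.93038, 0.240904, -0.1643)–(2.0464, 0, -0.1643)  len=0.2674
  (v3,v7,v8) [-+-] → (1.93038, 0.240904, -0.1643)–(1.2759, 1.5999, -0.1643)  len=1.5084
  (v4,v9,v0) [--+] → (2.2451, 0.842059, -0.1643)–(2.65062, 0, -0.1643)  len=0.9346
  (v0,v9,v5) [+-+] → (2.2451, 0.842059, -0.1643)–(1.65264, 2.07236, -0.1643)  len=1.3655
  (v7,v12,v8) [++-] → (1.01521, 1.65941, -0.1643)–(1.2759, 1.5999, -0.1643)  len=0.2674
  (v8,v12,v13) [-+-] → (1.01521, 1.65941, -0.1643)–(-0.4554, 1.9951, -0.1643)  len=1.5084
  (v9,v14,v5) [--+] → (0.741473, 2.28033, -0.1643)–(1.65264, 2.07236, -0.1643)  len=0.9346
  (v5,v14,v10) [+-+] → (0.741473, 2.28033, -0.1643)–(-0.589837, 2.5842, -0.1643)  len=1.3655
  (v12,v17,v13) [++-] → (-0.664442, 1.82838, -0.1643)–(-0.4554, 1.9951, -0.1643)  len=0.2674
  (v13,v17,v18) [-+-] → (-0.664442, 1.82838, -0.1643)–(-1.8437, 0.8879, -0.1643)  len=1.5084
  (v14,v19,v10) [--+] → (-1.32055, 2.00146, -0.1643)–(-0.589837, 2.5842, -0.1643)  len=0.9346
  (v10,v19,v15) [+-+] → (-1.32055, 2.00146, -0.1643)–(-2.38815, 1.15007, -0.1643)  len=1.3655
  (v17,v22,v18) [++-] → (-1.8437, 0.62051, -0.1643)–(-1.8437, 0.8879, -0.1643)  len=0.2674
  (v18,v22,v23) [-+-] → (-1.8437, 0.62051, -0.1643)–(-1.8437, -0.8879, -0.1643)  len=1.5084
  (v19,v24,v15) [--+] → (-2.38815, 0.215495, -0.1643)–(-2.38815, 1.15007, -0.1643)  len=0.9346
  (v15,v24,v20) [+-+] → (-2.38815, 0.215495, -0.1643)–(-2.38815, -1.15007, -0.1643)  len=1.3656
  (v22,v27,v23) [++-] → (-1.63466, -1.05462, -0.1643)–(-1.8437, -0.8879, -0.1643)  len=0.2674
  (v23,v27,v28) [-+-] → (-1.63466, -1.05462, -0.1643)–(-0.4554, -1.9951, -0.1643)  len=1.5084
  (v24,v29,v20) [--+] → (-1.65744, -1.73281, -0.1643)–(-2.38815, -1.15007, -0.1643)  len=0.9346
  (v20,v29,v25) [+-+] → (-1.65744, -1.73281, -0.1643)–(-0.589837, -2.5842, -0.1643)  len=1.3655
  (v27,v32,v28) [++-] → (-0.194711, -1.93559, -0.1643)–(-0.4554, -1.9951, -0.1643)  len=0.2674
  (v28,v32,v33) [-+-] → (-0.194711, -1.93559, -0.1643)–(1.2759, -1.5999, -0.1643)  len=1.5084
  (v29,v34,v25) [--+] → (0.321328, -2.37623, -0.1643)–(-0.589837, -2.5842, -0.1643)  len=0.9346
  (v25,v34,v30) [+-+] → (0.321328, -2.37623, -0.1643)–(1.65264, -2.07236, -0.1643)  len=1.3655
  (v32,v2,v33) [++-] → (1.39192, -1.359, -0.1643)–(1.2759, -1.5999, -0.1643)  len=0.2674
  (v33,v2,v3) [-+-] → (1.39192, -1.359, -0.1643)–(2.0464, 0, -0.1643)  len=1.5084
  (v34,v4,v30) [--+] → (2.05816, -1.2303, -0.1643)–(1.65264, -2.07236, -0.1643)  len=0.9346
  (v30,v4,v0) [+-+] → (2.05816, -1.2303, -0.1643)–(2.65062, 0, -0.1643)  len=1.3655

Chained into 2 loop(s):
  loop 1: 14 segments, perimeter = 12.4305
  loop 2: 14 segments, perimeter = 16.1010
Total perimeter = 28.531

loops=2 perimeter=28.531


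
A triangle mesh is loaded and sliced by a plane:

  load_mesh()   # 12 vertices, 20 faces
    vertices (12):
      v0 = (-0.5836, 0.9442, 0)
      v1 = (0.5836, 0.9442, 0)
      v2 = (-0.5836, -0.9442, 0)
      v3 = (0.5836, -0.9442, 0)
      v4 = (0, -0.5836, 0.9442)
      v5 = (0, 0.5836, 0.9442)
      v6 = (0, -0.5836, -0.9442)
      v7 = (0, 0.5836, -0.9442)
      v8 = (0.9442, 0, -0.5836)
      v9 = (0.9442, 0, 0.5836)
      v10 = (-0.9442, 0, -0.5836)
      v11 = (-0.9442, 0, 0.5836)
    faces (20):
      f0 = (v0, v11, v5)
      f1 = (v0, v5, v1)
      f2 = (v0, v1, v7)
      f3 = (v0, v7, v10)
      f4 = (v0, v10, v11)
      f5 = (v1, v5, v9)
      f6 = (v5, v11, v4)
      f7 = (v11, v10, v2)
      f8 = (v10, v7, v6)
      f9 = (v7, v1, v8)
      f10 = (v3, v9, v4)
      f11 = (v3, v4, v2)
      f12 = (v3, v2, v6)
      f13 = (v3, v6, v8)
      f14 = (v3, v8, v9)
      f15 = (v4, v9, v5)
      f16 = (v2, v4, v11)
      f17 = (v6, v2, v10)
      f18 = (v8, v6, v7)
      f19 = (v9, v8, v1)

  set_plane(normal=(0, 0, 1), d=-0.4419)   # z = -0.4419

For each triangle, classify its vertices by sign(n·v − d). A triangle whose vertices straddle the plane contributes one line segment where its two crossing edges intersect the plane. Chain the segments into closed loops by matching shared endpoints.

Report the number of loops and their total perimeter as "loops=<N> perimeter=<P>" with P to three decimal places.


loops=1 perimeter=5.313

Straddling triangles (10 of 20):
  (v0,v1,v7) [++-] → (0.310466, 0.775434, -0.4419)–(-0.310466, 0.775434, -0.4419)  len=0.6209
  (v0,v7,v10) [+--] → (-0.310466, 0.775434, -0.4419)–(-0.856645, 0.229255, -0.4419)  len=0.7724
  (v0,v10,v11) [+-+] → (-0.856645, 0.229255, -0.4419)–(-0.9442, 0, -0.4419)  len=0.2454
  (v11,v10,v2) [+-+] → (-0.9442, 0, -0.4419)–(-0.856645, -0.229255, -0.4419)  len=0.2454
  (v7,v1,v8) [-+-] → (0.310466, 0.775434, -0.4419)–(0.856645, 0.229255, -0.4419)  len=0.7724
  (v3,v2,v6) [++-] → (-0.310466, -0.775434, -0.4419)–(0.310466, -0.775434, -0.4419)  len=0.6209
  (v3,v6,v8) [+--] → (0.310466, -0.775434, -0.4419)–(0.856645, -0.229255, -0.4419)  len=0.7724
  (v3,v8,v9) [+-+] → (0.856645, -0.229255, -0.4419)–(0.9442, 0, -0.4419)  len=0.2454
  (v6,v2,v10) [-+-] → (-0.310466, -0.775434, -0.4419)–(-0.856645, -0.229255, -0.4419)  len=0.7724
  (v9,v8,v1) [+-+] → (0.9442, 0, -0.4419)–(0.856645, 0.229255, -0.4419)  len=0.2454

Chained into 1 loop(s):
  loop 1: 10 segments, perimeter = 5.3131
Total perimeter = 5.313


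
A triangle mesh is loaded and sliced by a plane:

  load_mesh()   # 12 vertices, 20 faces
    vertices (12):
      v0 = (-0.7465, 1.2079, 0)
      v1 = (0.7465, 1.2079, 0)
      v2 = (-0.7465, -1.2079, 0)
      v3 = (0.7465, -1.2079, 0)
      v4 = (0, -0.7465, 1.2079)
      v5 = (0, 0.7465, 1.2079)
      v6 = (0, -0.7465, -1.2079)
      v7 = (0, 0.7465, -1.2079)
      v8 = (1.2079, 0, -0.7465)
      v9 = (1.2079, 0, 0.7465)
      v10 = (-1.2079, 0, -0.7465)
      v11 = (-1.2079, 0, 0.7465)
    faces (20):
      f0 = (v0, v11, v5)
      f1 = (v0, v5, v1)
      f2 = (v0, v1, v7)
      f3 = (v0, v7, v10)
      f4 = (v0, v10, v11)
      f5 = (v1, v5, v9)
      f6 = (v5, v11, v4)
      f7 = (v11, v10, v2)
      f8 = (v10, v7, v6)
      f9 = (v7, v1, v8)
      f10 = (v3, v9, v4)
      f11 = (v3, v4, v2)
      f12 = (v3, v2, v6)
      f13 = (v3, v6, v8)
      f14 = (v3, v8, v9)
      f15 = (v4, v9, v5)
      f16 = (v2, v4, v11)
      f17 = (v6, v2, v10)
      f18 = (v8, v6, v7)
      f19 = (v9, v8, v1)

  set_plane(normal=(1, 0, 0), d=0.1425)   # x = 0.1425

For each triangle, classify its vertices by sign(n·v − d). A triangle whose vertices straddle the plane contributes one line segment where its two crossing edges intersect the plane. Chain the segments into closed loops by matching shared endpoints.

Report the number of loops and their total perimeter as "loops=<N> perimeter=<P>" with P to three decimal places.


loops=1 perimeter=7.815

Straddling triangles (10 of 20):
  (v0,v5,v1) [--+] → (0.1425, 0.834577, 0.977323)–(0.1425, 1.2079, 0)  len=1.0462
  (v0,v1,v7) [-+-] → (0.1425, 1.2079, 0)–(0.1425, 0.834577, -0.977323)  len=1.0462
  (v1,v5,v9) [+-+] → (0.1425, 0.834577, 0.977323)–(0.1425, 0.658433, 1.15347)  len=0.2491
  (v7,v1,v8) [-++] → (0.1425, 0.834577, -0.977323)–(0.1425, 0.658433, -1.15347)  len=0.2491
  (v3,v9,v4) [++-] → (0.1425, -0.658433, 1.15347)–(0.1425, -0.834577, 0.977323)  len=0.2491
  (v3,v4,v2) [+--] → (0.1425, -0.834577, 0.977323)–(0.1425, -1.2079, 0)  len=1.0462
  (v3,v2,v6) [+--] → (0.1425, -1.2079, 0)–(0.1425, -0.834577, -0.977323)  len=1.0462
  (v3,v6,v8) [+-+] → (0.1425, -0.834577, -0.977323)–(0.1425, -0.658433, -1.15347)  len=0.2491
  (v4,v9,v5) [-+-] → (0.1425, -0.658433, 1.15347)–(0.1425, 0.658433, 1.15347)  len=1.3169
  (v8,v6,v7) [+--] → (0.1425, -0.658433, -1.15347)–(0.1425, 0.658433, -1.15347)  len=1.3169

Chained into 1 loop(s):
  loop 1: 10 segments, perimeter = 7.8149
Total perimeter = 7.815


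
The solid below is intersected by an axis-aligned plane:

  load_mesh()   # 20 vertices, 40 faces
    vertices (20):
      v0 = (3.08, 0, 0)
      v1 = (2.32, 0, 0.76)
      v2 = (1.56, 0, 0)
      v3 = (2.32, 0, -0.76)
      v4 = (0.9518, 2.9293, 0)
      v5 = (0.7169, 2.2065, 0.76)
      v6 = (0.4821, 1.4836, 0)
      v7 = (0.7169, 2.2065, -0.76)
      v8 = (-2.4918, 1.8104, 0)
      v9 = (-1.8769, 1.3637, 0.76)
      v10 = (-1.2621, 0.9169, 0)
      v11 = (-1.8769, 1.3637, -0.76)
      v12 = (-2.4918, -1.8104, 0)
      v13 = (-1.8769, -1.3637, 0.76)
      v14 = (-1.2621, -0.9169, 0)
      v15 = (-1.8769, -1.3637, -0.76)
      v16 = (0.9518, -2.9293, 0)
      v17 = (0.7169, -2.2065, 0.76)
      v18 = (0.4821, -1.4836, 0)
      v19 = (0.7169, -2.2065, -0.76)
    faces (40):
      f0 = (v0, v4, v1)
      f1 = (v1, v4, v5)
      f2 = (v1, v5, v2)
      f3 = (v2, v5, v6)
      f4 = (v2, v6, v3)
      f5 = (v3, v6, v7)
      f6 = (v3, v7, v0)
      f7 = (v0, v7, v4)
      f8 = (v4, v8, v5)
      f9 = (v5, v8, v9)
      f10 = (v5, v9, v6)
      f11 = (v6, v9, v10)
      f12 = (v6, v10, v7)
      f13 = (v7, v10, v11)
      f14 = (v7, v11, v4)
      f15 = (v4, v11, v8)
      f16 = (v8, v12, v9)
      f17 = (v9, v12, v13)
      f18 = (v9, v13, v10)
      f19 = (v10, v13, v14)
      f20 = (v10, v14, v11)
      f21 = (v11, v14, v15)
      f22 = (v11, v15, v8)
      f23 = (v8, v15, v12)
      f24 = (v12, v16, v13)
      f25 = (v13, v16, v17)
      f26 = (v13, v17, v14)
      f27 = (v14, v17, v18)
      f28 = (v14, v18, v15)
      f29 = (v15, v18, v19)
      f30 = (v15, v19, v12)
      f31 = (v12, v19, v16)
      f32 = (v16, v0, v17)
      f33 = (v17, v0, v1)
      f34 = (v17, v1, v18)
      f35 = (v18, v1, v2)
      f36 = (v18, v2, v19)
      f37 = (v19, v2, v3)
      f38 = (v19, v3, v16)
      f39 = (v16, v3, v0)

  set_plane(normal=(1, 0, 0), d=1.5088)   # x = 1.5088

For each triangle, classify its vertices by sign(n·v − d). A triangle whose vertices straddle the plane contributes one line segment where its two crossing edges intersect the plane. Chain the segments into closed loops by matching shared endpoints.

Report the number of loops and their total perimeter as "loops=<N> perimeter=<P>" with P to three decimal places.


Straddling triangles (16 of 40):
  (v0,v4,v1) [+-+] → (1.5088, 2.16263, 0)–(1.5088, 1.73677, 0.309399)  len=0.5264
  (v1,v4,v5) [+--] → (1.5088, 1.73677, 0.309399)–(1.5088, 1.11653, 0.76)  len=0.7666
  (v1,v5,v2) [+-+] → (1.5088, 1.11653, 0.76)–(1.5088, 0.133997, 0.0461535)  len=1.2145
  (v2,v5,v6) [+--] → (1.5088, 0.133997, 0.0461535)–(1.5088, 0.0704707, 0)  len=0.0785
  (v2,v6,v3) [+-+] → (1.5088, 0.0704707, 0)–(1.5088, 0.654821, -0.424556)  len=0.7223
  (v3,v6,v7) [+--] → (1.5088, 0.654821, -0.424556)–(1.5088, 1.11653, -0.76)  len=0.5707
  (v3,v7,v0) [+-+] → (1.5088, 1.11653, -0.76)–(1.5088, 1.46708, -0.505316)  len=0.4333
  (v0,v7,v4) [+--] → (1.5088, 1.46708, -0.505316)–(1.5088, 2.16263, 0)  len=0.8597
  (v16,v0,v17) [-+-] → (1.5088, -2.16263, 0)–(1.5088, -1.46708, 0.505316)  len=0.8597
  (v17,v0,v1) [-++] → (1.5088, -1.46708, 0.505316)–(1.5088, -1.11653, 0.76)  len=0.4333
  (v17,v1,v18) [-+-] → (1.5088, -1.11653, 0.76)–(1.5088, -0.654821, 0.424556)  len=0.5707
  (v18,v1,v2) [-++] → (1.5088, -0.654821, 0.424556)–(1.5088, -0.0704707, 0)  len=0.7223
  (v18,v2,v19) [-+-] → (1.5088, -0.0704707, 0)–(1.5088, -0.133997, -0.0461535)  len=0.0785
  (v19,v2,v3) [-++] → (1.5088, -0.133997, -0.0461535)–(1.5088, -1.11653, -0.76)  len=1.2145
  (v19,v3,v16) [-+-] → (1.5088, -1.11653, -0.76)–(1.5088, -1.73677, -0.309399)  len=0.7666
  (v16,v3,v0) [-++] → (1.5088, -1.73677, -0.309399)–(1.5088, -2.16263, 0)  len=0.5264

Chained into 2 loop(s):
  loop 1: 8 segments, perimeter = 5.1721
  loop 2: 8 segments, perimeter = 5.1721
Total perimeter = 10.344

loops=2 perimeter=10.344


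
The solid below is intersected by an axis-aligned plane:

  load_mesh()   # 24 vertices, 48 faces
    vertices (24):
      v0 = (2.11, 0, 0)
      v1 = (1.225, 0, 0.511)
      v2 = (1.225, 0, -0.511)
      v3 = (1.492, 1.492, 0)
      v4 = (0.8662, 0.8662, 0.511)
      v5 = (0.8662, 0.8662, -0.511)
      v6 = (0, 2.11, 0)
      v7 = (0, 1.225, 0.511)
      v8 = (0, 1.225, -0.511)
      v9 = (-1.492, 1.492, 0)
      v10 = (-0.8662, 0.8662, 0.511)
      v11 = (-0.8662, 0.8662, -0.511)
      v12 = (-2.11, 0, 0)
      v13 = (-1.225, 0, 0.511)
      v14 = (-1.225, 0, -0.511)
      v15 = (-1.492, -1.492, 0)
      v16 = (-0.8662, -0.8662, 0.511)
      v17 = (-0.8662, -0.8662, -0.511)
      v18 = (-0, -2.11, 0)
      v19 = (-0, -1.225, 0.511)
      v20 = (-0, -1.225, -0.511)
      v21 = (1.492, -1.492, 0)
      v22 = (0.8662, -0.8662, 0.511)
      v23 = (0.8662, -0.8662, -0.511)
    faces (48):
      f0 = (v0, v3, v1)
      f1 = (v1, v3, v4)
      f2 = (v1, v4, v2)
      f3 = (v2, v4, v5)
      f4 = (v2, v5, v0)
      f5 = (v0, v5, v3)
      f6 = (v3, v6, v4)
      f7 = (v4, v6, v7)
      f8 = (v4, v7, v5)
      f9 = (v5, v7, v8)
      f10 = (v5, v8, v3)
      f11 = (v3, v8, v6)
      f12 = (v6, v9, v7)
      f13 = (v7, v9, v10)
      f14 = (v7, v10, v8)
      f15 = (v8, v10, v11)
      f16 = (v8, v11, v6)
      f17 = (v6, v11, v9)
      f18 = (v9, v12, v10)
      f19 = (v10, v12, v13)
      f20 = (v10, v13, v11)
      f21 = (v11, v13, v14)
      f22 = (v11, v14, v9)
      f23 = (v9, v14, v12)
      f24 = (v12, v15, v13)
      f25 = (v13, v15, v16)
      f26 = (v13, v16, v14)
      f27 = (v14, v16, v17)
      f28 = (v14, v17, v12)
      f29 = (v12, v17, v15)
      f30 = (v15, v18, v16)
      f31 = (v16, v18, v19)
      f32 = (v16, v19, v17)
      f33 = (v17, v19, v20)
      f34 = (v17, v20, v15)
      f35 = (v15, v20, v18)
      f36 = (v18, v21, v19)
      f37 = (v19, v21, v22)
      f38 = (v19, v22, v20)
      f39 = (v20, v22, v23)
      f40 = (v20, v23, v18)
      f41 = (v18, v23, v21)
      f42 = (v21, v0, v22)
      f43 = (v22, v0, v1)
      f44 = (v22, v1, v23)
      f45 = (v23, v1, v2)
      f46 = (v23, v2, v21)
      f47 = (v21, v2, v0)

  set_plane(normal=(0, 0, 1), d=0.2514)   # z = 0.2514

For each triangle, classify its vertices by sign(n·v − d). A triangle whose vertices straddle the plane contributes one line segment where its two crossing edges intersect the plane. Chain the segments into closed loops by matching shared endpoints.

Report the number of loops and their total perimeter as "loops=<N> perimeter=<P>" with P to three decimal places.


loops=2 perimeter=17.754

Straddling triangles (32 of 48):
  (v0,v3,v1) [--+] → (1.36064, 0.757971, 0.2514)–(1.6746, 0, 0.2514)  len=0.8204
  (v1,v3,v4) [+-+] → (1.36064, 0.757971, 0.2514)–(1.18412, 1.18412, 0.2514)  len=0.4613
  (v1,v4,v2) [++-] → (0.957339, 0.646175, 0.2514)–(1.225, 0, 0.2514)  len=0.6994
  (v2,v4,v5) [-+-] → (0.957339, 0.646175, 0.2514)–(0.8662, 0.8662, 0.2514)  len=0.2382
  (v3,v6,v4) [--+] → (0.42615, 1.49808, 0.2514)–(1.18412, 1.18412, 0.2514)  len=0.8204
  (v4,v6,v7) [+-+] → (0.42615, 1.49808, 0.2514)–(0, 1.6746, 0.2514)  len=0.4613
  (v4,v7,v5) [++-] → (0.220025, 1.13386, 0.2514)–(0.8662, 0.8662, 0.2514)  len=0.6994
  (v5,v7,v8) [-+-] → (0.220025, 1.13386, 0.2514)–(0, 1.225, 0.2514)  len=0.2382
  (v6,v9,v7) [--+] → (-0.757971, 1.36064, 0.2514)–(0, 1.6746, 0.2514)  len=0.8204
  (v7,v9,v10) [+-+] → (-0.757971, 1.36064, 0.2514)–(-1.18412, 1.18412, 0.2514)  len=0.4613
  (v7,v10,v8) [++-] → (-0.646175, 0.957339, 0.2514)–(0, 1.225, 0.2514)  len=0.6994
  (v8,v10,v11) [-+-] → (-0.646175, 0.957339, 0.2514)–(-0.8662, 0.8662, 0.2514)  len=0.2382
  (v9,v12,v10) [--+] → (-1.49808, 0.42615, 0.2514)–(-1.18412, 1.18412, 0.2514)  len=0.8204
  (v10,v12,v13) [+-+] → (-1.49808, 0.42615, 0.2514)–(-1.6746, 0, 0.2514)  len=0.4613
  (v10,v13,v11) [++-] → (-1.13386, 0.220025, 0.2514)–(-0.8662, 0.8662, 0.2514)  len=0.6994
  (v11,v13,v14) [-+-] → (-1.13386, 0.220025, 0.2514)–(-1.225, 0, 0.2514)  len=0.2382
  (v12,v15,v13) [--+] → (-1.36064, -0.757971, 0.2514)–(-1.6746, 0, 0.2514)  len=0.8204
  (v13,v15,v16) [+-+] → (-1.36064, -0.757971, 0.2514)–(-1.18412, -1.18412, 0.2514)  len=0.4613
  (v13,v16,v14) [++-] → (-0.957339, -0.646175, 0.2514)–(-1.225, 0, 0.2514)  len=0.6994
  (v14,v16,v17) [-+-] → (-0.957339, -0.646175, 0.2514)–(-0.8662, -0.8662, 0.2514)  len=0.2382
  (v15,v18,v16) [--+] → (-0.42615, -1.49808, 0.2514)–(-1.18412, -1.18412, 0.2514)  len=0.8204
  (v16,v18,v19) [+-+] → (-0.42615, -1.49808, 0.2514)–(0, -1.6746, 0.2514)  len=0.4613
  (v16,v19,v17) [++-] → (-0.220025, -1.13386, 0.2514)–(-0.8662, -0.8662, 0.2514)  len=0.6994
  (v17,v19,v20) [-+-] → (-0.220025, -1.13386, 0.2514)–(0, -1.225, 0.2514)  len=0.2382
  (v18,v21,v19) [--+] → (0.757971, -1.36064, 0.2514)–(0, -1.6746, 0.2514)  len=0.8204
  (v19,v21,v22) [+-+] → (0.757971, -1.36064, 0.2514)–(1.18412, -1.18412, 0.2514)  len=0.4613
  (v19,v22,v20) [++-] → (0.646175, -0.957339, 0.2514)–(0, -1.225, 0.2514)  len=0.6994
  (v20,v22,v23) [-+-] → (0.646175, -0.957339, 0.2514)–(0.8662, -0.8662, 0.2514)  len=0.2382
  (v21,v0,v22) [--+] → (1.49808, -0.42615, 0.2514)–(1.18412, -1.18412, 0.2514)  len=0.8204
  (v22,v0,v1) [+-+] → (1.49808, -0.42615, 0.2514)–(1.6746, 0, 0.2514)  len=0.4613
  (v22,v1,v23) [++-] → (1.13386, -0.220025, 0.2514)–(0.8662, -0.8662, 0.2514)  len=0.6994
  (v23,v1,v2) [-+-] → (1.13386, -0.220025, 0.2514)–(1.225, 0, 0.2514)  len=0.2382

Chained into 2 loop(s):
  loop 1: 16 segments, perimeter = 10.2535
  loop 2: 16 segments, perimeter = 7.5006
Total perimeter = 17.754
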